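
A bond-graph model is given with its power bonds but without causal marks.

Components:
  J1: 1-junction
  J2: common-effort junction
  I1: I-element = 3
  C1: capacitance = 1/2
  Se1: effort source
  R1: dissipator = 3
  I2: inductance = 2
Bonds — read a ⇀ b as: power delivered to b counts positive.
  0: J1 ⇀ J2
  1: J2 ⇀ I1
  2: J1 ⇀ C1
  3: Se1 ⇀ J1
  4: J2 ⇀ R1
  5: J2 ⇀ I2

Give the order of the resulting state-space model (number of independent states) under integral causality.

3  (C1, I1, I2 all integral)

bond 3 stroke→J1  (source Se1 imposes e)
bond 1 stroke→I1  (prefer integral on I1)
bond 2 stroke→J1  (C1 outputs effort q/C1)
bond 0 stroke→J2  (closing 1-jn rule on J1)
bond 4 stroke→R1  (J2: bond 0 brought effort, rest push out)
bond 5 stroke→I2  (J2 effort already set via bond 0)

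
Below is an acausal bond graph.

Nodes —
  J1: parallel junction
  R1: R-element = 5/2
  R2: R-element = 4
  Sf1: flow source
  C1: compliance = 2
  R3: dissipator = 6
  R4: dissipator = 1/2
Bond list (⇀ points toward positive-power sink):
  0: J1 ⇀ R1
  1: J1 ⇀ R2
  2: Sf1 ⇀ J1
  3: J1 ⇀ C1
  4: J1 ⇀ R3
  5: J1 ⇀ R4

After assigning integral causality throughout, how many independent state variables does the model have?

1  (C1 all integral)

#2 →Sf1  (Sf1 fixes flow; stroke at Sf1)
#3 →J1  (C1 outputs effort q/C1)
#0 →R1  (common-e at J1 fixed by 3)
#1 →R2  (common-e at J1 fixed by 3)
#4 →R3  (J1: bond 3 brought effort, rest push out)
#5 →R4  (J1 effort already set via bond 3)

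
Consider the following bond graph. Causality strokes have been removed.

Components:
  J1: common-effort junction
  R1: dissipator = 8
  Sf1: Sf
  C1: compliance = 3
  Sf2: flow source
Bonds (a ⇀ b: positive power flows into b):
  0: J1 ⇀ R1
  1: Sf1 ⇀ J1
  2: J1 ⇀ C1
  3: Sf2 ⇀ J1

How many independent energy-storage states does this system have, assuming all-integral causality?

1  (C1 all integral)

bond 1 |Sf1  (source Sf1 imposes f)
bond 3 |Sf2  (Sf2 fixes flow; stroke at Sf2)
bond 2 |J1  (C1: C, integral causality)
bond 0 |R1  (0-jn J1 has e-setter on 2)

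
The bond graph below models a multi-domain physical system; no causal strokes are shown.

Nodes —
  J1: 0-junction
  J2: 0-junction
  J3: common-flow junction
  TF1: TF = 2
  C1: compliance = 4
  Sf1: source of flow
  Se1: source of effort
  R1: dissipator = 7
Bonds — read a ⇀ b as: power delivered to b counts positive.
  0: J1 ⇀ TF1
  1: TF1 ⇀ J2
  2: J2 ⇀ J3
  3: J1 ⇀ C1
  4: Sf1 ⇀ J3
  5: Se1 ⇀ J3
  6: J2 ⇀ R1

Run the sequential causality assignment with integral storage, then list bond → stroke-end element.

bond 4 →Sf1  (Sf1 (Sf) sets flow on bond)
bond 5 →J3  (source Se1 imposes e)
bond 2 →J3  (J3 flow already set via bond 4)
bond 3 →J1  (C1 outputs effort q/C1)
bond 0 →TF1  (0-jn J1 has e-setter on 3)
bond 1 →J2  (TF TF1: opposite of bond 0)
bond 6 →R1  (J2: bond 1 brought effort, rest push out)

bond 0 |TF1
bond 1 |J2
bond 2 |J3
bond 3 |J1
bond 4 |Sf1
bond 5 |J3
bond 6 |R1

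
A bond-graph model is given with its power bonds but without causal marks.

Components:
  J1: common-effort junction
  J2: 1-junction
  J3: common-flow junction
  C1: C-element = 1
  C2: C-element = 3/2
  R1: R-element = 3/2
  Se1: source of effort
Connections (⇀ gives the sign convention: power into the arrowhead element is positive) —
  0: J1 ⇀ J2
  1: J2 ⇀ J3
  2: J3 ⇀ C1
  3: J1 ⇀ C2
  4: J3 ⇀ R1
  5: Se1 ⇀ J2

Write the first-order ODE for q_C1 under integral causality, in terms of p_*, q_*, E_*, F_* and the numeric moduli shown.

dq_C1/dt = 2*E_Se1/3 - 2*q_C1/3 + 4*q_C2/9

#5 stroke at J2  (Se1 fixes effort; stroke away)
#2 stroke at J3  (C1 outputs effort q/C1)
#3 stroke at J1  (prefer integral on C2)
#0 stroke at J2  (J1: bond 3 brought effort, rest push out)
#1 stroke at J3  (closing 1-jn rule on J2)
#4 stroke at R1  (J3 needs exactly one f-in)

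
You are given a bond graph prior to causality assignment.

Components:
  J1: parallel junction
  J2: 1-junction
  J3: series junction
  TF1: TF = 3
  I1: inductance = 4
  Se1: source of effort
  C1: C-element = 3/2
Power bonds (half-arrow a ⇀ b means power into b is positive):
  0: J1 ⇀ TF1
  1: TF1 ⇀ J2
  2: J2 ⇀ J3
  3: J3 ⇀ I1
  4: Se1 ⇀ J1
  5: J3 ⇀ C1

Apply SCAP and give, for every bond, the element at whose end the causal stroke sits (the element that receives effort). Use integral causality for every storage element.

bond 0 stroke at TF1
bond 1 stroke at J2
bond 2 stroke at J3
bond 3 stroke at I1
bond 4 stroke at J1
bond 5 stroke at J3

#4 →J1  (Se1 fixes effort; stroke away)
#0 →TF1  (common-e at J1 fixed by 4)
#1 →J2  (TF1 one-in-one-out from 0)
#2 →J3  (closing 1-jn rule on J2)
#3 →I1  (I1 integral (f out))
#5 →J3  (common-f at J3 fixed by 3)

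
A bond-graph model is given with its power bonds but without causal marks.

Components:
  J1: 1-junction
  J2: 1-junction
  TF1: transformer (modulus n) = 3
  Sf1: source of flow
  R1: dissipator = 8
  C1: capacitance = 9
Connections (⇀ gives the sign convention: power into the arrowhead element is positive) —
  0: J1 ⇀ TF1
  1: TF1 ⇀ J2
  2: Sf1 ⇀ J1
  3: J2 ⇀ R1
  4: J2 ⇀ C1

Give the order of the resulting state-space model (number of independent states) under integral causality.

#2 stroke→Sf1  (Sf1 (Sf) sets flow on bond)
#0 stroke→J1  (J1: bond 2 brought flow, rest push out)
#1 stroke→TF1  (TF TF1: opposite of bond 0)
#3 stroke→J2  (common-f at J2 fixed by 1)
#4 stroke→J2  (J2: bond 1 brought flow, rest push out)

1  (C1 all integral)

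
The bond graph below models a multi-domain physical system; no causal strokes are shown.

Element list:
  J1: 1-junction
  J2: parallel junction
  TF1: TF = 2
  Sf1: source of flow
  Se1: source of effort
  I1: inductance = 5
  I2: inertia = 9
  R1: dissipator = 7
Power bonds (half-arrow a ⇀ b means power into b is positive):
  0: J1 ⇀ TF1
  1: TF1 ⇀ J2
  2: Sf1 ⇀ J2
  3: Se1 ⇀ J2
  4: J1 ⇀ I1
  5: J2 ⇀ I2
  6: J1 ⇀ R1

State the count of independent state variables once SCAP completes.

β2 |Sf1  (Sf1: flow source, stroke at near end)
β3 |J2  (Se1 (Se) sets effort on bond)
β1 |TF1  (0-jn J2 has e-setter on 3)
β5 |I2  (J2: bond 3 brought effort, rest push out)
β0 |J1  (through TF1, causality passes straight; one stroke at TF1)
β4 |I1  (prefer integral on I1)
β6 |J1  (J1: bond 4 brought flow, rest push out)

2  (I1, I2 all integral)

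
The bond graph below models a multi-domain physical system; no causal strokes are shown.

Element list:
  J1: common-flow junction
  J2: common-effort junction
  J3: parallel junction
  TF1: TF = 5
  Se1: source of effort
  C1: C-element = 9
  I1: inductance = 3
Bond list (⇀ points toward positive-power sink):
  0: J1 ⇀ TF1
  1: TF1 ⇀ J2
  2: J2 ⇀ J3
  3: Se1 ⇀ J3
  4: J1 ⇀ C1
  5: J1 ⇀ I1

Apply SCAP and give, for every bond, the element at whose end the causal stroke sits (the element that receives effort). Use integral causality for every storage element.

b3 →J3  (Se1 (Se) sets effort on bond)
b2 →J2  (J3: bond 3 brought effort, rest push out)
b1 →TF1  (0-jn J2 has e-setter on 2)
b0 →J1  (TF1 one-in-one-out from 1)
b4 →J1  (prefer integral on C1)
b5 →I1  (closing 1-jn rule on J1)

bond 0 |J1
bond 1 |TF1
bond 2 |J2
bond 3 |J3
bond 4 |J1
bond 5 |I1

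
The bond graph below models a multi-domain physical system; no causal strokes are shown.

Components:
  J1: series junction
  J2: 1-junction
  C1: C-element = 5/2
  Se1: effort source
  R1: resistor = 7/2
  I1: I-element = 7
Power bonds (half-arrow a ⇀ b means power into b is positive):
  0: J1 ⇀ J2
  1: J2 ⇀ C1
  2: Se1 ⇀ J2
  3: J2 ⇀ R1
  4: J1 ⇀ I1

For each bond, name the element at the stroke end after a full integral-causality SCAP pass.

bond 2 stroke→J2  (Se1: effort source, stroke at far end)
bond 1 stroke→J2  (C1 integral (e out))
bond 4 stroke→I1  (I1 outputs flow p/I1)
bond 0 stroke→J1  (J1 flow already set via bond 4)
bond 3 stroke→J2  (J2 flow already set via bond 0)

#0 →J1
#1 →J2
#2 →J2
#3 →J2
#4 →I1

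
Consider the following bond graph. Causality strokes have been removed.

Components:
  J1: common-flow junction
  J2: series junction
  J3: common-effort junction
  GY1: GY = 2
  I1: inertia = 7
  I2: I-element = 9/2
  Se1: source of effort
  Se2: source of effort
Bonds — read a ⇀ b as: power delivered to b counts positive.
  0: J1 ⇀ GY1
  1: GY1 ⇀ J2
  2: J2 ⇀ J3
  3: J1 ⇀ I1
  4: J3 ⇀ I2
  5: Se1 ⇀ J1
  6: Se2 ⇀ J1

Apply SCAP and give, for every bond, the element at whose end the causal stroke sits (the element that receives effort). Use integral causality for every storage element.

β0 |J1
β1 |J2
β2 |J3
β3 |I1
β4 |I2
β5 |J1
β6 |J1

bond 5 stroke→J1  (Se1 fixes effort; stroke away)
bond 6 stroke→J1  (Se2 (Se) sets effort on bond)
bond 3 stroke→I1  (I1 integral (f out))
bond 0 stroke→J1  (common-f at J1 fixed by 3)
bond 1 stroke→J2  (GY GY1: same side as bond 0)
bond 2 stroke→J3  (J2 needs exactly one f-in)
bond 4 stroke→I2  (common-e at J3 fixed by 2)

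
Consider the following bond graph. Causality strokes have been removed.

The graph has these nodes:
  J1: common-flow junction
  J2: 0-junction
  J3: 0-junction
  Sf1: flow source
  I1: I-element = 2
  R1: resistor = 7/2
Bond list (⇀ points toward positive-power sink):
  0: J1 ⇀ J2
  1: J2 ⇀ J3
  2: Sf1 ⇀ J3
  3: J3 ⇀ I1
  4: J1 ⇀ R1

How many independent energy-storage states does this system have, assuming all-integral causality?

bond 2 stroke→Sf1  (Sf1 (Sf) sets flow on bond)
bond 3 stroke→I1  (I1: I, integral causality)
bond 1 stroke→J3  (only one effort-in slot at J3)
bond 0 stroke→J2  (J2: last free bond brings effort in)
bond 4 stroke→J1  (common-f at J1 fixed by 0)

1  (I1 all integral)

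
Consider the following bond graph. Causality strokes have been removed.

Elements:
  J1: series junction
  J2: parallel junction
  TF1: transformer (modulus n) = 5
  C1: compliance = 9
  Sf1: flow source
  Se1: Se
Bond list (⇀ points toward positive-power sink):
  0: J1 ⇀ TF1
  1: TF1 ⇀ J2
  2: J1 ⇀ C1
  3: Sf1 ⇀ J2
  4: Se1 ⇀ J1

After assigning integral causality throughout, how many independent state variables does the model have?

β3 →Sf1  (Sf1 (Sf) sets flow on bond)
β4 →J1  (source Se1 imposes e)
β1 →J2  (closing 0-jn rule on J2)
β0 →TF1  (TF1: transformer flips bond 1)
β2 →J1  (common-f at J1 fixed by 0)

1  (C1 all integral)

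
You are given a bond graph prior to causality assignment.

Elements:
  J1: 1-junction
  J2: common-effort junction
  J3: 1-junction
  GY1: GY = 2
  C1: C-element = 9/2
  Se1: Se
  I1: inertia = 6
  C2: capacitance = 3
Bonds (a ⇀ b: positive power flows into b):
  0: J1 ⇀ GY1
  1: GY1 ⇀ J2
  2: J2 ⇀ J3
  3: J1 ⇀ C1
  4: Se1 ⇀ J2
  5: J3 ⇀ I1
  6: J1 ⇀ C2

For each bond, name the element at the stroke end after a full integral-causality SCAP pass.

bond 4 stroke at J2  (source Se1 imposes e)
bond 1 stroke at GY1  (0-jn J2 has e-setter on 4)
bond 2 stroke at J3  (J2 effort already set via bond 4)
bond 5 stroke at I1  (closing 1-jn rule on J3)
bond 0 stroke at GY1  (GY1: gyrator matches bond 1)
bond 3 stroke at J1  (J1: bond 0 brought flow, rest push out)
bond 6 stroke at J1  (J1: bond 0 brought flow, rest push out)

β0 |GY1
β1 |GY1
β2 |J3
β3 |J1
β4 |J2
β5 |I1
β6 |J1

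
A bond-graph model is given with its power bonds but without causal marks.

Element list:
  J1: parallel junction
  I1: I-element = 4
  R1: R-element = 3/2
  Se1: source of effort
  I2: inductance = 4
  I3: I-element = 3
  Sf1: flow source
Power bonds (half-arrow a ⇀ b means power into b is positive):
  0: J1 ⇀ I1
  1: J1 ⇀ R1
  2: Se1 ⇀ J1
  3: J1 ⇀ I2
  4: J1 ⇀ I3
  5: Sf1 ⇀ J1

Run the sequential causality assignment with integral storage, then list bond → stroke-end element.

#2 stroke at J1  (Se1: effort source, stroke at far end)
#5 stroke at Sf1  (Sf1 fixes flow; stroke at Sf1)
#0 stroke at I1  (0-jn J1 has e-setter on 2)
#1 stroke at R1  (0-jn J1 has e-setter on 2)
#3 stroke at I2  (common-e at J1 fixed by 2)
#4 stroke at I3  (common-e at J1 fixed by 2)

b0 →I1
b1 →R1
b2 →J1
b3 →I2
b4 →I3
b5 →Sf1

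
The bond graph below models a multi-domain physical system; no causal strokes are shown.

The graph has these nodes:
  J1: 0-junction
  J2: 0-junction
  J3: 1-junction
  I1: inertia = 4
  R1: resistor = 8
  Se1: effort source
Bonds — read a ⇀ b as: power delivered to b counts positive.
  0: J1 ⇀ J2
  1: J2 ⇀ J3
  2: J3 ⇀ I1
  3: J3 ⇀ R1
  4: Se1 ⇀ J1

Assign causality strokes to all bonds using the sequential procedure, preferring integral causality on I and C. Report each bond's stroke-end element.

b0 stroke→J2
b1 stroke→J3
b2 stroke→I1
b3 stroke→J3
b4 stroke→J1

#4 stroke→J1  (source Se1 imposes e)
#0 stroke→J2  (J1 effort already set via bond 4)
#1 stroke→J3  (J2: bond 0 brought effort, rest push out)
#2 stroke→I1  (I1 outputs flow p/I1)
#3 stroke→J3  (J3: bond 2 brought flow, rest push out)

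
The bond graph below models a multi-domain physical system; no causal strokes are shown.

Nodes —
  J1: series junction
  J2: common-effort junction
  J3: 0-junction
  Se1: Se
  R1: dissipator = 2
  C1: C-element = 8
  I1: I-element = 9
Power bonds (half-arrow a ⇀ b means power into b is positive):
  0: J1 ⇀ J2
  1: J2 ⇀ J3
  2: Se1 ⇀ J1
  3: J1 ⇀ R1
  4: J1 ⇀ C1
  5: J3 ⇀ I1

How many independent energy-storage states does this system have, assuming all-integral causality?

bond 2 stroke at J1  (Se1 fixes effort; stroke away)
bond 4 stroke at J1  (C1: C, integral causality)
bond 5 stroke at I1  (I1 integral (f out))
bond 1 stroke at J3  (J3 needs exactly one e-in)
bond 0 stroke at J2  (closing 0-jn rule on J2)
bond 3 stroke at J1  (J1: bond 0 brought flow, rest push out)

2  (C1, I1 all integral)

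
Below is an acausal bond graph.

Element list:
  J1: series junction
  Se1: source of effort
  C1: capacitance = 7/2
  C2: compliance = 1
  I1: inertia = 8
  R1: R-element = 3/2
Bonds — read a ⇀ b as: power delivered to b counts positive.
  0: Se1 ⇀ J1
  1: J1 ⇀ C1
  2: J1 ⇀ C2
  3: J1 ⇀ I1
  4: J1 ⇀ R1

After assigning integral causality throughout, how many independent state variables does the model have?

3  (C1, C2, I1 all integral)

b0 →J1  (Se1 fixes effort; stroke away)
b1 →J1  (prefer integral on C1)
b2 →J1  (prefer integral on C2)
b3 →I1  (I1: I, integral causality)
b4 →J1  (J1 flow already set via bond 3)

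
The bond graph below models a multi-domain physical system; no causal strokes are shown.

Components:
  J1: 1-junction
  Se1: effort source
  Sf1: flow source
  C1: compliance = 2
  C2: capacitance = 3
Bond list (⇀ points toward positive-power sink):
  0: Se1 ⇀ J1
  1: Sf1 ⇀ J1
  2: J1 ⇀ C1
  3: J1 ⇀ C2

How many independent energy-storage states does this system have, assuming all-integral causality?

2  (C1, C2 all integral)

b0 stroke at J1  (Se1 fixes effort; stroke away)
b1 stroke at Sf1  (source Sf1 imposes f)
b2 stroke at J1  (1-jn J1 has f-setter on 1)
b3 stroke at J1  (common-f at J1 fixed by 1)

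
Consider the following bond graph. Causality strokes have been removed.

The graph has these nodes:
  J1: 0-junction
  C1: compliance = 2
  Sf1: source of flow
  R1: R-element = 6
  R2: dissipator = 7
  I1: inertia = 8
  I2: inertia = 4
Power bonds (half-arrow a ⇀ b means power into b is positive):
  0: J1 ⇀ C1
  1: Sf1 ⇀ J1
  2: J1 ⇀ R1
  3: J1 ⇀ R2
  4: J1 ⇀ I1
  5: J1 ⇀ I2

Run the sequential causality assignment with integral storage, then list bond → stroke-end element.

β1 →Sf1  (source Sf1 imposes f)
β0 →J1  (C1 outputs effort q/C1)
β2 →R1  (common-e at J1 fixed by 0)
β3 →R2  (0-jn J1 has e-setter on 0)
β4 →I1  (common-e at J1 fixed by 0)
β5 →I2  (J1 effort already set via bond 0)

β0 stroke at J1
β1 stroke at Sf1
β2 stroke at R1
β3 stroke at R2
β4 stroke at I1
β5 stroke at I2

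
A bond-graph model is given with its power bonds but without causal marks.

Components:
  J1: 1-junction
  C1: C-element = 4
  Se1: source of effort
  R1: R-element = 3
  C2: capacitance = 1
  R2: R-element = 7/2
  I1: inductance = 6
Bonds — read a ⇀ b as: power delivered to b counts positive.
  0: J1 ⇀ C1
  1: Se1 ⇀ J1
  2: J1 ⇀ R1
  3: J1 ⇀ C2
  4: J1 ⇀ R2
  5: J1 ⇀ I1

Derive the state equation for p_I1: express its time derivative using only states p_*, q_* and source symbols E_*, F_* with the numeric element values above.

#1 stroke→J1  (Se1 fixes effort; stroke away)
#0 stroke→J1  (C1 integral (e out))
#3 stroke→J1  (C2 integral (e out))
#5 stroke→I1  (I1 outputs flow p/I1)
#2 stroke→J1  (common-f at J1 fixed by 5)
#4 stroke→J1  (1-jn J1 has f-setter on 5)

dp_I1/dt = E_Se1 - 13*p_I1/12 - q_C1/4 - q_C2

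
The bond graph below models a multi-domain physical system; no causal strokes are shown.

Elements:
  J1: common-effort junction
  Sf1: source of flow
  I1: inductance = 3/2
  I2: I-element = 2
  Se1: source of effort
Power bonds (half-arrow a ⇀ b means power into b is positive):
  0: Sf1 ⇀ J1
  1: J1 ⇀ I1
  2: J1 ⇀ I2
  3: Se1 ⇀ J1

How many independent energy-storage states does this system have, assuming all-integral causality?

#0 |Sf1  (Sf1 fixes flow; stroke at Sf1)
#3 |J1  (Se1 fixes effort; stroke away)
#1 |I1  (0-jn J1 has e-setter on 3)
#2 |I2  (J1 effort already set via bond 3)

2  (I1, I2 all integral)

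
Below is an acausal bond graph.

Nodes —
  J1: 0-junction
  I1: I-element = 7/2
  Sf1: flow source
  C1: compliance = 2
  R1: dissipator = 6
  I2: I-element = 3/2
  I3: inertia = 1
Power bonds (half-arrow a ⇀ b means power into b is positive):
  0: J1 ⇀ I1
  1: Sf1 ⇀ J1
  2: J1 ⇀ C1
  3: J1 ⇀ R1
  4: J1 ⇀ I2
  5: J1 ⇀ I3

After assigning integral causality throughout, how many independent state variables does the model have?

4  (C1, I1, I2, I3 all integral)

b1 stroke at Sf1  (source Sf1 imposes f)
b0 stroke at I1  (I1 integral (f out))
b2 stroke at J1  (C1 integral (e out))
b3 stroke at R1  (common-e at J1 fixed by 2)
b4 stroke at I2  (J1 effort already set via bond 2)
b5 stroke at I3  (0-jn J1 has e-setter on 2)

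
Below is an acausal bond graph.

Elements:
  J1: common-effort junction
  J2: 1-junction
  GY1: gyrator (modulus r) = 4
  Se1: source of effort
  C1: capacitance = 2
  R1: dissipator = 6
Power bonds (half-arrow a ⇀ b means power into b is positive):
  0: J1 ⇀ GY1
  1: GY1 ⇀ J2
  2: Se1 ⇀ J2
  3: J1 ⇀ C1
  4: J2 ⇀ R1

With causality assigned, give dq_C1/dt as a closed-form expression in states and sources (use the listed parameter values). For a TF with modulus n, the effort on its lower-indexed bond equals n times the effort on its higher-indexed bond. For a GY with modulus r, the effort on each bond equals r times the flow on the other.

dq_C1/dt = E_Se1/4 - 3*q_C1/16

b2 stroke→J2  (Se1 (Se) sets effort on bond)
b3 stroke→J1  (prefer integral on C1)
b0 stroke→GY1  (0-jn J1 has e-setter on 3)
b1 stroke→GY1  (GY1: gyrator matches bond 0)
b4 stroke→J2  (J2: bond 1 brought flow, rest push out)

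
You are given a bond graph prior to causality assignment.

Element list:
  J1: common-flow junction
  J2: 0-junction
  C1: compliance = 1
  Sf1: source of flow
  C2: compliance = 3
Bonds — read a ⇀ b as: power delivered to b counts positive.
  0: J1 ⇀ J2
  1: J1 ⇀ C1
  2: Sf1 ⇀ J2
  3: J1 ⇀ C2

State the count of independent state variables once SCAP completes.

2  (C1, C2 all integral)

β2 →Sf1  (Sf1 (Sf) sets flow on bond)
β0 →J2  (closing 0-jn rule on J2)
β1 →J1  (common-f at J1 fixed by 0)
β3 →J1  (J1: bond 0 brought flow, rest push out)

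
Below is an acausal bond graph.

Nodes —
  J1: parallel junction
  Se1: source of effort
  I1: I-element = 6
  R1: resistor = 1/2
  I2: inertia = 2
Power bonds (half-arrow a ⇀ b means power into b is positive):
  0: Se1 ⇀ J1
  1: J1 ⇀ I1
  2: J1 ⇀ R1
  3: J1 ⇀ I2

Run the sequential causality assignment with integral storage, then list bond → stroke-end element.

bond 0 →J1
bond 1 →I1
bond 2 →R1
bond 3 →I2

#0 stroke at J1  (Se1 fixes effort; stroke away)
#1 stroke at I1  (J1: bond 0 brought effort, rest push out)
#2 stroke at R1  (common-e at J1 fixed by 0)
#3 stroke at I2  (common-e at J1 fixed by 0)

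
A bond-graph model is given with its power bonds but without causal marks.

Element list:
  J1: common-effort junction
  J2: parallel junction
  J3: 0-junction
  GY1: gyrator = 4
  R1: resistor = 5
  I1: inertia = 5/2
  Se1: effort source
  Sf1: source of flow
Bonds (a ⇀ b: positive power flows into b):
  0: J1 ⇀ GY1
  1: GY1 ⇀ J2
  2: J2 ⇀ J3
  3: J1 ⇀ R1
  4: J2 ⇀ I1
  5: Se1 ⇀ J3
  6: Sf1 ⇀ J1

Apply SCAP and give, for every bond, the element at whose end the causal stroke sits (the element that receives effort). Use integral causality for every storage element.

b0 stroke at GY1
b1 stroke at GY1
b2 stroke at J2
b3 stroke at J1
b4 stroke at I1
b5 stroke at J3
b6 stroke at Sf1

bond 5 →J3  (source Se1 imposes e)
bond 6 →Sf1  (Sf1 fixes flow; stroke at Sf1)
bond 2 →J2  (J3: bond 5 brought effort, rest push out)
bond 1 →GY1  (J2 effort already set via bond 2)
bond 4 →I1  (J2: bond 2 brought effort, rest push out)
bond 0 →GY1  (GY1: gyrator matches bond 1)
bond 3 →J1  (only one effort-in slot at J1)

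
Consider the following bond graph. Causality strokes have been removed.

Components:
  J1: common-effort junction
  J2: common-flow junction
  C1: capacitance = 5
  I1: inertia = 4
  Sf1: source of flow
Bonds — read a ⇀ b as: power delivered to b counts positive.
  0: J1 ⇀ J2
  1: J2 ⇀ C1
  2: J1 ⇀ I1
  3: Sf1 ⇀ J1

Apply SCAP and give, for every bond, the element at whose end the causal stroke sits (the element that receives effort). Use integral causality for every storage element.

β0 stroke at J1
β1 stroke at J2
β2 stroke at I1
β3 stroke at Sf1

β3 stroke→Sf1  (Sf1 (Sf) sets flow on bond)
β1 stroke→J2  (C1 integral (e out))
β0 stroke→J1  (J2 needs exactly one f-in)
β2 stroke→I1  (0-jn J1 has e-setter on 0)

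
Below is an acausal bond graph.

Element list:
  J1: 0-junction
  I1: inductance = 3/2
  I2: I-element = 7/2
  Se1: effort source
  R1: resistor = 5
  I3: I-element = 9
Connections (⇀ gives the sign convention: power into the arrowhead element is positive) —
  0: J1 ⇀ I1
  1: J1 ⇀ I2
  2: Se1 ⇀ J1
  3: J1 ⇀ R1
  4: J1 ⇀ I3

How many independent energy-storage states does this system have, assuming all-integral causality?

bond 2 →J1  (Se1 (Se) sets effort on bond)
bond 0 →I1  (J1: bond 2 brought effort, rest push out)
bond 1 →I2  (common-e at J1 fixed by 2)
bond 3 →R1  (J1: bond 2 brought effort, rest push out)
bond 4 →I3  (common-e at J1 fixed by 2)

3  (I1, I2, I3 all integral)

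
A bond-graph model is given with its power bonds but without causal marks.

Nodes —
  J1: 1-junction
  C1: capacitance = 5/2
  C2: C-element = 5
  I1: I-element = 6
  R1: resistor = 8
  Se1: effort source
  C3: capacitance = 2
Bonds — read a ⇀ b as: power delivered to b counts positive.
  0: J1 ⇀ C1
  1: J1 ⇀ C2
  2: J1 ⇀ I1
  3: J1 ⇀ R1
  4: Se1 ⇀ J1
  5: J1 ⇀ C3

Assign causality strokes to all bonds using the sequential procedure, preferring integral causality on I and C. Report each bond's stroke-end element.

b0 stroke→J1
b1 stroke→J1
b2 stroke→I1
b3 stroke→J1
b4 stroke→J1
b5 stroke→J1

b4 →J1  (source Se1 imposes e)
b0 →J1  (prefer integral on C1)
b1 →J1  (C2 integral (e out))
b2 →I1  (prefer integral on I1)
b3 →J1  (1-jn J1 has f-setter on 2)
b5 →J1  (J1 flow already set via bond 2)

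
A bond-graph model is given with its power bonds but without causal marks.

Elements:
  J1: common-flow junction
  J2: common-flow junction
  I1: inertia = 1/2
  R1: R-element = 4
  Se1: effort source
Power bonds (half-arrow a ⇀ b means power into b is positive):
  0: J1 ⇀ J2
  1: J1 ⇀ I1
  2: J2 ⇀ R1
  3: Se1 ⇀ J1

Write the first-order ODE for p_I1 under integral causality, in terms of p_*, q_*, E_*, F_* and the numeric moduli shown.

β3 |J1  (Se1 fixes effort; stroke away)
β1 |I1  (I1 outputs flow p/I1)
β0 |J1  (J1 flow already set via bond 1)
β2 |J2  (J2: bond 0 brought flow, rest push out)

dp_I1/dt = E_Se1 - 8*p_I1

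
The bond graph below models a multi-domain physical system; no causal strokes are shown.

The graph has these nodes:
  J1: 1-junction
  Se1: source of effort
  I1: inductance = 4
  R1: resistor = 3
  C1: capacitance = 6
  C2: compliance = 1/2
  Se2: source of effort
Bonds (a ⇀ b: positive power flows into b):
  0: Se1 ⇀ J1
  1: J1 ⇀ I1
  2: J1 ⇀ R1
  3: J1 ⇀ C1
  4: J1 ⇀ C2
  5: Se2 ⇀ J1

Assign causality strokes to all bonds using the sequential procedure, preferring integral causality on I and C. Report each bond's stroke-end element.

b0 stroke at J1  (source Se1 imposes e)
b5 stroke at J1  (source Se2 imposes e)
b1 stroke at I1  (I1 integral (f out))
b2 stroke at J1  (1-jn J1 has f-setter on 1)
b3 stroke at J1  (1-jn J1 has f-setter on 1)
b4 stroke at J1  (1-jn J1 has f-setter on 1)

#0 stroke→J1
#1 stroke→I1
#2 stroke→J1
#3 stroke→J1
#4 stroke→J1
#5 stroke→J1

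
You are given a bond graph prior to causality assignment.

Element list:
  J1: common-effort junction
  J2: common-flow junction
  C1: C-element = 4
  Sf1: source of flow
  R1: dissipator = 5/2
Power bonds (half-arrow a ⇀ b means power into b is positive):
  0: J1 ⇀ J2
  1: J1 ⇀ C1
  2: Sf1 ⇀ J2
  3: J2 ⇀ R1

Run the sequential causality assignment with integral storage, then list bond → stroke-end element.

β2 stroke at Sf1  (Sf1: flow source, stroke at near end)
β0 stroke at J2  (1-jn J2 has f-setter on 2)
β3 stroke at J2  (common-f at J2 fixed by 2)
β1 stroke at J1  (J1: last free bond brings effort in)

β0 →J2
β1 →J1
β2 →Sf1
β3 →J2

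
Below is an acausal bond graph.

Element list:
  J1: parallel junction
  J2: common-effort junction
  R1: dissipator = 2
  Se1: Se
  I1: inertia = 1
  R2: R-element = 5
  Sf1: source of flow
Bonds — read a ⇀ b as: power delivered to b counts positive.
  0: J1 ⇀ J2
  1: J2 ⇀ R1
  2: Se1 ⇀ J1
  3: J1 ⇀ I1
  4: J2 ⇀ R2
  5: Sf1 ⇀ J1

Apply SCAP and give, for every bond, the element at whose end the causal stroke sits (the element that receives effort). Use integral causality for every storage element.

bond 0 →J2
bond 1 →R1
bond 2 →J1
bond 3 →I1
bond 4 →R2
bond 5 →Sf1

b2 |J1  (source Se1 imposes e)
b5 |Sf1  (Sf1: flow source, stroke at near end)
b0 |J2  (J1 effort already set via bond 2)
b3 |I1  (0-jn J1 has e-setter on 2)
b1 |R1  (J2: bond 0 brought effort, rest push out)
b4 |R2  (J2: bond 0 brought effort, rest push out)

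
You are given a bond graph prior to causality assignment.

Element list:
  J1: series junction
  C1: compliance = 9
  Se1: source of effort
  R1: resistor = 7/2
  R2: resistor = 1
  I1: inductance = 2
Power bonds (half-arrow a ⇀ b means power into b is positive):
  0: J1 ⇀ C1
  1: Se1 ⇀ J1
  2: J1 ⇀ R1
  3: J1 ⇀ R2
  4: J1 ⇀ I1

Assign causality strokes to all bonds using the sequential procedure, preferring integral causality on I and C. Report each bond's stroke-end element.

β1 stroke at J1  (Se1 (Se) sets effort on bond)
β0 stroke at J1  (prefer integral on C1)
β4 stroke at I1  (prefer integral on I1)
β2 stroke at J1  (1-jn J1 has f-setter on 4)
β3 stroke at J1  (J1 flow already set via bond 4)

bond 0 stroke at J1
bond 1 stroke at J1
bond 2 stroke at J1
bond 3 stroke at J1
bond 4 stroke at I1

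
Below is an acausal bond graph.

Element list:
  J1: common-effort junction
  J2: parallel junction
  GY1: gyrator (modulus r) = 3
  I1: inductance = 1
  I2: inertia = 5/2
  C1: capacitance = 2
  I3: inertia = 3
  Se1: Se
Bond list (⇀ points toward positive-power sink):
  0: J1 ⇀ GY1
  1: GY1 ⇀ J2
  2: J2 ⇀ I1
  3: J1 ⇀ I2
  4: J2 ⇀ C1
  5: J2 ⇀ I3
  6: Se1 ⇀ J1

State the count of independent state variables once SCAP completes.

bond 6 |J1  (Se1: effort source, stroke at far end)
bond 0 |GY1  (0-jn J1 has e-setter on 6)
bond 3 |I2  (common-e at J1 fixed by 6)
bond 1 |GY1  (GY GY1: same side as bond 0)
bond 2 |I1  (I1 integral (f out))
bond 4 |J2  (prefer integral on C1)
bond 5 |I3  (0-jn J2 has e-setter on 4)

4  (C1, I1, I2, I3 all integral)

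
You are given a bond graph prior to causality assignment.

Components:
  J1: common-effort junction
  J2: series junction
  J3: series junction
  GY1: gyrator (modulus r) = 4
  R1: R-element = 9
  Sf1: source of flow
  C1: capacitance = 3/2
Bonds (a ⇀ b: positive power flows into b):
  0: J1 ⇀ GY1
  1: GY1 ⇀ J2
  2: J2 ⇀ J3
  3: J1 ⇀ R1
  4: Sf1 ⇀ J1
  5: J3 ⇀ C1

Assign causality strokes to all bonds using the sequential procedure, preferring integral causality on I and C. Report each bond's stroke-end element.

b0 stroke→GY1
b1 stroke→GY1
b2 stroke→J2
b3 stroke→J1
b4 stroke→Sf1
b5 stroke→J3

b4 |Sf1  (Sf1 fixes flow; stroke at Sf1)
b5 |J3  (C1 integral (e out))
b2 |J2  (J3 needs exactly one f-in)
b1 |GY1  (J2: last free bond brings flow in)
b0 |GY1  (GY GY1: same side as bond 1)
b3 |J1  (J1 needs exactly one e-in)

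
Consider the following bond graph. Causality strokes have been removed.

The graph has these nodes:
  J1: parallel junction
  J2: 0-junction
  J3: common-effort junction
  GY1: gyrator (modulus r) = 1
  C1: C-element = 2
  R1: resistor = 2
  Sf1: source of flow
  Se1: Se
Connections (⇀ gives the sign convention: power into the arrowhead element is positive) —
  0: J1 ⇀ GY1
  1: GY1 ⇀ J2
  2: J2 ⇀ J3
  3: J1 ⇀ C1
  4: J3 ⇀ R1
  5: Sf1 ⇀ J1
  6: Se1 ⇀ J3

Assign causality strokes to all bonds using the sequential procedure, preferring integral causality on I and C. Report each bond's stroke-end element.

bond 5 |Sf1  (Sf1: flow source, stroke at near end)
bond 6 |J3  (source Se1 imposes e)
bond 2 |J2  (J3 effort already set via bond 6)
bond 4 |R1  (common-e at J3 fixed by 6)
bond 1 |GY1  (J2 effort already set via bond 2)
bond 0 |GY1  (GY1 both-in/both-out from 1)
bond 3 |J1  (J1: last free bond brings effort in)

#0 →GY1
#1 →GY1
#2 →J2
#3 →J1
#4 →R1
#5 →Sf1
#6 →J3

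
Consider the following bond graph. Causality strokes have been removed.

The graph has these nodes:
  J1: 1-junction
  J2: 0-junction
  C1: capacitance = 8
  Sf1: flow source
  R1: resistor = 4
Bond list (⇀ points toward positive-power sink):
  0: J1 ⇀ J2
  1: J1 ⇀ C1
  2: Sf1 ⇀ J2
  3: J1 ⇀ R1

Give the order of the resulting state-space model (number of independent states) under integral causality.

β2 |Sf1  (source Sf1 imposes f)
β0 |J2  (J2 needs exactly one e-in)
β1 |J1  (common-f at J1 fixed by 0)
β3 |J1  (common-f at J1 fixed by 0)

1  (C1 all integral)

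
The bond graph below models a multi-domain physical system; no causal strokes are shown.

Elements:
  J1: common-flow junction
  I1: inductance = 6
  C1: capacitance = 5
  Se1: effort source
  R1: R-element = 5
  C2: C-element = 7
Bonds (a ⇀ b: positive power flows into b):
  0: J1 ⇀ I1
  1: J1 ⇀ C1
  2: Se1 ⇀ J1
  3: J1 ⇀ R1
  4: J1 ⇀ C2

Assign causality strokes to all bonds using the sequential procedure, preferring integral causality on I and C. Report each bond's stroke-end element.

#0 |I1
#1 |J1
#2 |J1
#3 |J1
#4 |J1

β2 stroke at J1  (source Se1 imposes e)
β0 stroke at I1  (I1 integral (f out))
β1 stroke at J1  (common-f at J1 fixed by 0)
β3 stroke at J1  (J1 flow already set via bond 0)
β4 stroke at J1  (J1 flow already set via bond 0)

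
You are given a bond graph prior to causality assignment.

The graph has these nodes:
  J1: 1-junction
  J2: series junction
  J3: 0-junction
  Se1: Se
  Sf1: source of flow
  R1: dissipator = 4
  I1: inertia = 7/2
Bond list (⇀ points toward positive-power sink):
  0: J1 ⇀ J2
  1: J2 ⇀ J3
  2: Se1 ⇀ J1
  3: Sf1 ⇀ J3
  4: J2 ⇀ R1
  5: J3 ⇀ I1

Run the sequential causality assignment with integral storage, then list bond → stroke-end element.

#2 →J1  (Se1: effort source, stroke at far end)
#3 →Sf1  (Sf1: flow source, stroke at near end)
#0 →J2  (closing 1-jn rule on J1)
#5 →I1  (I1 integral (f out))
#1 →J3  (J3 needs exactly one e-in)
#4 →J2  (1-jn J2 has f-setter on 1)

β0 stroke→J2
β1 stroke→J3
β2 stroke→J1
β3 stroke→Sf1
β4 stroke→J2
β5 stroke→I1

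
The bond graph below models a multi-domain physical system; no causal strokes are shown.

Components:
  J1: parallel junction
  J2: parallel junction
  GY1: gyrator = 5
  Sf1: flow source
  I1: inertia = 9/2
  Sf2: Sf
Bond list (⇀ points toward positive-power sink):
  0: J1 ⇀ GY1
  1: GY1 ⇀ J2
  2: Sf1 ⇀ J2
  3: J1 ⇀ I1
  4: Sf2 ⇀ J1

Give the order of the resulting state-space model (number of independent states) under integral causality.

#2 →Sf1  (source Sf1 imposes f)
#4 →Sf2  (source Sf2 imposes f)
#1 →J2  (closing 0-jn rule on J2)
#0 →J1  (through GY1, causality inverts; strokes same side of GY1)
#3 →I1  (J1: bond 0 brought effort, rest push out)

1  (I1 all integral)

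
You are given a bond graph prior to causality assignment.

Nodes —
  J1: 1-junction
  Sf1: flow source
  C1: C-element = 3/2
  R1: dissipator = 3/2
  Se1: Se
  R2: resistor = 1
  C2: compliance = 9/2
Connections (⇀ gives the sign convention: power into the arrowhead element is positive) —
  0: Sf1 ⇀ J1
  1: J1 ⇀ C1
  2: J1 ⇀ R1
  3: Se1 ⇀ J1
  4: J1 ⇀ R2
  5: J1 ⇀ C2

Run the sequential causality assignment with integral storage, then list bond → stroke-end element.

bond 0 →Sf1
bond 1 →J1
bond 2 →J1
bond 3 →J1
bond 4 →J1
bond 5 →J1

b0 |Sf1  (Sf1 (Sf) sets flow on bond)
b3 |J1  (Se1 fixes effort; stroke away)
b1 |J1  (1-jn J1 has f-setter on 0)
b2 |J1  (J1: bond 0 brought flow, rest push out)
b4 |J1  (J1 flow already set via bond 0)
b5 |J1  (J1 flow already set via bond 0)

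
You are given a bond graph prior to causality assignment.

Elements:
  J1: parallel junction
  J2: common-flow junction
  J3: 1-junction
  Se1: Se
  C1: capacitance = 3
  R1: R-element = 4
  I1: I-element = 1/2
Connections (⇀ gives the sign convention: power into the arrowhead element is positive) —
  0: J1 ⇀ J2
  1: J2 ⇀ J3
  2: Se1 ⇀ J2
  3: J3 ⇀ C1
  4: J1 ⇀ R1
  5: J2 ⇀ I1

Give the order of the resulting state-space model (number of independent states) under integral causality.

2  (C1, I1 all integral)

bond 2 |J2  (Se1 (Se) sets effort on bond)
bond 3 |J3  (C1 outputs effort q/C1)
bond 1 |J2  (closing 1-jn rule on J3)
bond 5 |I1  (prefer integral on I1)
bond 0 |J2  (J2 flow already set via bond 5)
bond 4 |J1  (closing 0-jn rule on J1)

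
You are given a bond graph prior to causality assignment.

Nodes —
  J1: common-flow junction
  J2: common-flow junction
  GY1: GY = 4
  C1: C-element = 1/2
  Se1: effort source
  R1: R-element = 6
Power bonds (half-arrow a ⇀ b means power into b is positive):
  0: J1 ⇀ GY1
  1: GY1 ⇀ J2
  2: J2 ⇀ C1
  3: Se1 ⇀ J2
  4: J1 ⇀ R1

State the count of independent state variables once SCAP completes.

#3 |J2  (Se1 (Se) sets effort on bond)
#2 |J2  (C1 outputs effort q/C1)
#1 |GY1  (closing 1-jn rule on J2)
#0 |GY1  (GY GY1: same side as bond 1)
#4 |J1  (J1: bond 0 brought flow, rest push out)

1  (C1 all integral)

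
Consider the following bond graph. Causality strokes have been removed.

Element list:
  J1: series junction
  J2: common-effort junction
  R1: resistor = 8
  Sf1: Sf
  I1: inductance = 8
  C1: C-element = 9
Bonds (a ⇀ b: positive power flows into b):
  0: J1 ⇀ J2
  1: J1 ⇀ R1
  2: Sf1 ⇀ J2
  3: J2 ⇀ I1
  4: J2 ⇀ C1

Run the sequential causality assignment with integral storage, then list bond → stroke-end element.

b0 stroke→J1
b1 stroke→R1
b2 stroke→Sf1
b3 stroke→I1
b4 stroke→J2

bond 2 stroke→Sf1  (source Sf1 imposes f)
bond 3 stroke→I1  (prefer integral on I1)
bond 4 stroke→J2  (C1 outputs effort q/C1)
bond 0 stroke→J1  (J2: bond 4 brought effort, rest push out)
bond 1 stroke→R1  (closing 1-jn rule on J1)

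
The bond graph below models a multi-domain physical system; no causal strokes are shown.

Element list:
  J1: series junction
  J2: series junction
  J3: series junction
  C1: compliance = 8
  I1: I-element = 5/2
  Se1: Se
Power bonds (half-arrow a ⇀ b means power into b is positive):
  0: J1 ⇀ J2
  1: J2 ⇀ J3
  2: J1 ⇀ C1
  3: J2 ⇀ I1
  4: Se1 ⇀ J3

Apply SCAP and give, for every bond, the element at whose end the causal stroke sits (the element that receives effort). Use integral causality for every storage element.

#4 stroke→J3  (Se1 fixes effort; stroke away)
#1 stroke→J2  (J3 needs exactly one f-in)
#2 stroke→J1  (C1: C, integral causality)
#0 stroke→J2  (J1: last free bond brings flow in)
#3 stroke→I1  (closing 1-jn rule on J2)

#0 →J2
#1 →J2
#2 →J1
#3 →I1
#4 →J3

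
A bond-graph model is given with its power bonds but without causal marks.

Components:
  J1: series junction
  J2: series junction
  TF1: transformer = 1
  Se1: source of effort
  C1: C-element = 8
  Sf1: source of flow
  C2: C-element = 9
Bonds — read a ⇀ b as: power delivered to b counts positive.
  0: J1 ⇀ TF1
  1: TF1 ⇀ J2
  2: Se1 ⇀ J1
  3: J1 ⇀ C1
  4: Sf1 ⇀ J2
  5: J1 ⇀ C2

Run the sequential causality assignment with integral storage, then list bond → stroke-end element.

#2 stroke→J1  (Se1: effort source, stroke at far end)
#4 stroke→Sf1  (Sf1 fixes flow; stroke at Sf1)
#1 stroke→J2  (common-f at J2 fixed by 4)
#0 stroke→TF1  (through TF1, causality passes straight; one stroke at TF1)
#3 stroke→J1  (J1: bond 0 brought flow, rest push out)
#5 stroke→J1  (common-f at J1 fixed by 0)

β0 stroke at TF1
β1 stroke at J2
β2 stroke at J1
β3 stroke at J1
β4 stroke at Sf1
β5 stroke at J1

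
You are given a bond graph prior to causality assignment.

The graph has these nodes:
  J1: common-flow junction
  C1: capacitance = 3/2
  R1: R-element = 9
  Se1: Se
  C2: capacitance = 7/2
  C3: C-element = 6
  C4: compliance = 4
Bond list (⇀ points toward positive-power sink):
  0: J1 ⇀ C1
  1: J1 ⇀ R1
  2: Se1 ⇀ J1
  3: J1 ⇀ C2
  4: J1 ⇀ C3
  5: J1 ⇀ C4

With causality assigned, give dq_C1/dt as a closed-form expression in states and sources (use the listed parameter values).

β2 stroke→J1  (Se1: effort source, stroke at far end)
β0 stroke→J1  (C1: C, integral causality)
β3 stroke→J1  (C2 outputs effort q/C2)
β4 stroke→J1  (prefer integral on C3)
β5 stroke→J1  (C4 integral (e out))
β1 stroke→R1  (J1: last free bond brings flow in)

dq_C1/dt = E_Se1/9 - 2*q_C1/27 - 2*q_C2/63 - q_C3/54 - q_C4/36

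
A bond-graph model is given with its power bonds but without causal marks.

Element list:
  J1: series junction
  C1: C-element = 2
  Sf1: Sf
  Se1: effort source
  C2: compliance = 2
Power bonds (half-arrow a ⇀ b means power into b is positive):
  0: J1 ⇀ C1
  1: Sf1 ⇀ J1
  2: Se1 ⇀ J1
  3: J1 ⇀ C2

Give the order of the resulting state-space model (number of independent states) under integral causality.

2  (C1, C2 all integral)

#1 |Sf1  (Sf1 (Sf) sets flow on bond)
#2 |J1  (Se1 fixes effort; stroke away)
#0 |J1  (J1: bond 1 brought flow, rest push out)
#3 |J1  (common-f at J1 fixed by 1)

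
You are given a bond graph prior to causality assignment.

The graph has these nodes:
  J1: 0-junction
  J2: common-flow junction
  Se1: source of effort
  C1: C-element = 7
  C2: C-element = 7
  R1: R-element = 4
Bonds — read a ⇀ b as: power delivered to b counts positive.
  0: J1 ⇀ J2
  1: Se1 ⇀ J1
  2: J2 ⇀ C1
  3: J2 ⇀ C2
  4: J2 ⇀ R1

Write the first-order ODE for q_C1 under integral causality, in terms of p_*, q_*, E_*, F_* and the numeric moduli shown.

#1 |J1  (Se1 fixes effort; stroke away)
#0 |J2  (common-e at J1 fixed by 1)
#2 |J2  (C1: C, integral causality)
#3 |J2  (prefer integral on C2)
#4 |R1  (J2: last free bond brings flow in)

dq_C1/dt = E_Se1/4 - q_C1/28 - q_C2/28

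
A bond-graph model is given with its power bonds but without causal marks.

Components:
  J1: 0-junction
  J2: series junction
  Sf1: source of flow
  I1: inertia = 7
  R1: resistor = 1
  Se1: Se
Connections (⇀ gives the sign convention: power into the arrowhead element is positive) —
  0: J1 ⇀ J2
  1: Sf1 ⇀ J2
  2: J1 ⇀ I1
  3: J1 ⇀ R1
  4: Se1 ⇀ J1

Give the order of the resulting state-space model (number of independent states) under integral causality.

1  (I1 all integral)

#1 →Sf1  (Sf1 fixes flow; stroke at Sf1)
#4 →J1  (Se1: effort source, stroke at far end)
#0 →J2  (J1: bond 4 brought effort, rest push out)
#2 →I1  (0-jn J1 has e-setter on 4)
#3 →R1  (J1: bond 4 brought effort, rest push out)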